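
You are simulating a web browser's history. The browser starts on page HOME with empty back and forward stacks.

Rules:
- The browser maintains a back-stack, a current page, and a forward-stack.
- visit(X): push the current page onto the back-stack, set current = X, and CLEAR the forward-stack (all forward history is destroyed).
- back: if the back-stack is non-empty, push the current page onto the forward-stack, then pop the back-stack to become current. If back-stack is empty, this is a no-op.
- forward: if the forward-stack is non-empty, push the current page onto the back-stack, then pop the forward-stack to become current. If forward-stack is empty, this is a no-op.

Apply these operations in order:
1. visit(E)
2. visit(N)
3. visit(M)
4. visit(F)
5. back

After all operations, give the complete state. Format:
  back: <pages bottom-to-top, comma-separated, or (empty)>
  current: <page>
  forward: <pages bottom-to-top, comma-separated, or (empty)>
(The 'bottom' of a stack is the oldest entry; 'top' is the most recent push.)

After 1 (visit(E)): cur=E back=1 fwd=0
After 2 (visit(N)): cur=N back=2 fwd=0
After 3 (visit(M)): cur=M back=3 fwd=0
After 4 (visit(F)): cur=F back=4 fwd=0
After 5 (back): cur=M back=3 fwd=1

Answer: back: HOME,E,N
current: M
forward: F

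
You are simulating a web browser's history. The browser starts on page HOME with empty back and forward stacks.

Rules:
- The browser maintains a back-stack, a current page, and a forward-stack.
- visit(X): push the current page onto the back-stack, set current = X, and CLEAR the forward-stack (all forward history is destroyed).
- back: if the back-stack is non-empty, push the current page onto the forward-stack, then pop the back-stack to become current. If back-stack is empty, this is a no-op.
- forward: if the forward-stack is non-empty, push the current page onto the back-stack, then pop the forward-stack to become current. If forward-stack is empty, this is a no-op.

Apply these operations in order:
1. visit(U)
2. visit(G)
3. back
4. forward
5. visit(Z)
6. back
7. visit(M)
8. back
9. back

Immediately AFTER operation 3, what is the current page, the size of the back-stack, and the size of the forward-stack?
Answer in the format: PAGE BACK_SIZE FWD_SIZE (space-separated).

After 1 (visit(U)): cur=U back=1 fwd=0
After 2 (visit(G)): cur=G back=2 fwd=0
After 3 (back): cur=U back=1 fwd=1

U 1 1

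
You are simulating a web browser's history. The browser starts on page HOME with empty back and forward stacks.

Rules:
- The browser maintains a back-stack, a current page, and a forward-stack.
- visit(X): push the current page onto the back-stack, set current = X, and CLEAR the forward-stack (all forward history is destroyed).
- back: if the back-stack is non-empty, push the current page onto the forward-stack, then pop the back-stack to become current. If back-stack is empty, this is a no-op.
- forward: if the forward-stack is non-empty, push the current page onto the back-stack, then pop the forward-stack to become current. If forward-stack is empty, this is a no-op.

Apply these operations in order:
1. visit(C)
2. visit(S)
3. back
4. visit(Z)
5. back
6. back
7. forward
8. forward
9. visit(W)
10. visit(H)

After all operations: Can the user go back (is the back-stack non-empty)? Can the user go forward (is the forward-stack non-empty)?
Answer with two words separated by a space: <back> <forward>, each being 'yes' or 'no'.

After 1 (visit(C)): cur=C back=1 fwd=0
After 2 (visit(S)): cur=S back=2 fwd=0
After 3 (back): cur=C back=1 fwd=1
After 4 (visit(Z)): cur=Z back=2 fwd=0
After 5 (back): cur=C back=1 fwd=1
After 6 (back): cur=HOME back=0 fwd=2
After 7 (forward): cur=C back=1 fwd=1
After 8 (forward): cur=Z back=2 fwd=0
After 9 (visit(W)): cur=W back=3 fwd=0
After 10 (visit(H)): cur=H back=4 fwd=0

Answer: yes no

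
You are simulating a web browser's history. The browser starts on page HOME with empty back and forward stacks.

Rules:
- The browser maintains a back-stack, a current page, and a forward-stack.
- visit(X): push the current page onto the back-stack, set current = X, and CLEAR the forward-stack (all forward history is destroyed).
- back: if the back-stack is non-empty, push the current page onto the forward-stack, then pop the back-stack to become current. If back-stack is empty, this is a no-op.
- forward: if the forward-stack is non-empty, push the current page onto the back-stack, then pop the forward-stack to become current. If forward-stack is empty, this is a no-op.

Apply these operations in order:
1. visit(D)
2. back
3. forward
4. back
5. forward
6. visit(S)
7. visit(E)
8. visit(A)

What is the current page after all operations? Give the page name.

After 1 (visit(D)): cur=D back=1 fwd=0
After 2 (back): cur=HOME back=0 fwd=1
After 3 (forward): cur=D back=1 fwd=0
After 4 (back): cur=HOME back=0 fwd=1
After 5 (forward): cur=D back=1 fwd=0
After 6 (visit(S)): cur=S back=2 fwd=0
After 7 (visit(E)): cur=E back=3 fwd=0
After 8 (visit(A)): cur=A back=4 fwd=0

Answer: A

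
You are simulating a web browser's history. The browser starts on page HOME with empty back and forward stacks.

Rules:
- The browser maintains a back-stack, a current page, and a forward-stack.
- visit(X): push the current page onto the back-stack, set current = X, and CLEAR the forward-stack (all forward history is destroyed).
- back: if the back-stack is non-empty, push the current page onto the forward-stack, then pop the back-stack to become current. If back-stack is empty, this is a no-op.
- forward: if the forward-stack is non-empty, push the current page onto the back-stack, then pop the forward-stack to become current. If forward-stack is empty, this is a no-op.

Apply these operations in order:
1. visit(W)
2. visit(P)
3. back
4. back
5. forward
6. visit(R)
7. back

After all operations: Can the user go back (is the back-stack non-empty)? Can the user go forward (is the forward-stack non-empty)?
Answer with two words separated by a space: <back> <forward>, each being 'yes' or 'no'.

Answer: yes yes

Derivation:
After 1 (visit(W)): cur=W back=1 fwd=0
After 2 (visit(P)): cur=P back=2 fwd=0
After 3 (back): cur=W back=1 fwd=1
After 4 (back): cur=HOME back=0 fwd=2
After 5 (forward): cur=W back=1 fwd=1
After 6 (visit(R)): cur=R back=2 fwd=0
After 7 (back): cur=W back=1 fwd=1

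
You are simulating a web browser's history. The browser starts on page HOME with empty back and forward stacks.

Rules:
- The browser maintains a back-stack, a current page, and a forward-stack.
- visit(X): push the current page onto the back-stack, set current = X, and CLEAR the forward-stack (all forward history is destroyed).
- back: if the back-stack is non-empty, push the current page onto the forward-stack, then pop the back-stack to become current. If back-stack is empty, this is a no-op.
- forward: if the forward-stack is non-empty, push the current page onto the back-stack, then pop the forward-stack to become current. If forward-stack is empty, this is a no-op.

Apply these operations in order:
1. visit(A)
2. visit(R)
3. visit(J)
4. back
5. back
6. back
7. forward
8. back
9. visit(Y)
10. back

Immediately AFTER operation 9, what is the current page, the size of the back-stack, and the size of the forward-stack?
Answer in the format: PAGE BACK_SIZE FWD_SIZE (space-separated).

After 1 (visit(A)): cur=A back=1 fwd=0
After 2 (visit(R)): cur=R back=2 fwd=0
After 3 (visit(J)): cur=J back=3 fwd=0
After 4 (back): cur=R back=2 fwd=1
After 5 (back): cur=A back=1 fwd=2
After 6 (back): cur=HOME back=0 fwd=3
After 7 (forward): cur=A back=1 fwd=2
After 8 (back): cur=HOME back=0 fwd=3
After 9 (visit(Y)): cur=Y back=1 fwd=0

Y 1 0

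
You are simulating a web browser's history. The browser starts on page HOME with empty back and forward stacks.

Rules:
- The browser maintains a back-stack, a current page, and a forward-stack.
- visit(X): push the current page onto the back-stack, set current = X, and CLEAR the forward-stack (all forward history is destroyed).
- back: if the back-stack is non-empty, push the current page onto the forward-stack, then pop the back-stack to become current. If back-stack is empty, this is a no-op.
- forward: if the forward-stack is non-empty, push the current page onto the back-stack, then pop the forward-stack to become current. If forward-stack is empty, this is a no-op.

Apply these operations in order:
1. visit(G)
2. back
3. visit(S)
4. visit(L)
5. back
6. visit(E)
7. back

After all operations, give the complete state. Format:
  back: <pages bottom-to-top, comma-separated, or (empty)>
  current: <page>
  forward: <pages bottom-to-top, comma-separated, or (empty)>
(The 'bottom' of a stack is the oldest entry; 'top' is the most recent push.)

After 1 (visit(G)): cur=G back=1 fwd=0
After 2 (back): cur=HOME back=0 fwd=1
After 3 (visit(S)): cur=S back=1 fwd=0
After 4 (visit(L)): cur=L back=2 fwd=0
After 5 (back): cur=S back=1 fwd=1
After 6 (visit(E)): cur=E back=2 fwd=0
After 7 (back): cur=S back=1 fwd=1

Answer: back: HOME
current: S
forward: E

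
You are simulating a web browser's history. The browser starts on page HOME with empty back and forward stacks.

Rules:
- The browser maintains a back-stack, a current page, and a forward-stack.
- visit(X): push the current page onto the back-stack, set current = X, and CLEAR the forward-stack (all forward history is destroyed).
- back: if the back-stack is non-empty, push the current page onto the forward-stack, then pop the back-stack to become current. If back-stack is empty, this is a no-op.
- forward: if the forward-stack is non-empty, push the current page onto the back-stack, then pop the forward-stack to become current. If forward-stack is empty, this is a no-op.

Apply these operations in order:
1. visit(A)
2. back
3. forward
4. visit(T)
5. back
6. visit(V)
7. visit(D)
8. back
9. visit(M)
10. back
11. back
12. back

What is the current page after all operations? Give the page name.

After 1 (visit(A)): cur=A back=1 fwd=0
After 2 (back): cur=HOME back=0 fwd=1
After 3 (forward): cur=A back=1 fwd=0
After 4 (visit(T)): cur=T back=2 fwd=0
After 5 (back): cur=A back=1 fwd=1
After 6 (visit(V)): cur=V back=2 fwd=0
After 7 (visit(D)): cur=D back=3 fwd=0
After 8 (back): cur=V back=2 fwd=1
After 9 (visit(M)): cur=M back=3 fwd=0
After 10 (back): cur=V back=2 fwd=1
After 11 (back): cur=A back=1 fwd=2
After 12 (back): cur=HOME back=0 fwd=3

Answer: HOME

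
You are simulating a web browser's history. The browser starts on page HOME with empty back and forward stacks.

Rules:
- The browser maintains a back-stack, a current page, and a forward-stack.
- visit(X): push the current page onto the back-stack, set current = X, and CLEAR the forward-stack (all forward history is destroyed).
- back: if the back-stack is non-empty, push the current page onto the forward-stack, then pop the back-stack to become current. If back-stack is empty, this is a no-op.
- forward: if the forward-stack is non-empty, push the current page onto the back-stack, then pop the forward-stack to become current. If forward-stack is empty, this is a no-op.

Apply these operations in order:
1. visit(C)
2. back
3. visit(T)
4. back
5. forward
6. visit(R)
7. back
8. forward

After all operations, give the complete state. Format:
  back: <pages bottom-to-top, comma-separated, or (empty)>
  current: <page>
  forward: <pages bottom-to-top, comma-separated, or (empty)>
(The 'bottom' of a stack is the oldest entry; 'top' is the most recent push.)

After 1 (visit(C)): cur=C back=1 fwd=0
After 2 (back): cur=HOME back=0 fwd=1
After 3 (visit(T)): cur=T back=1 fwd=0
After 4 (back): cur=HOME back=0 fwd=1
After 5 (forward): cur=T back=1 fwd=0
After 6 (visit(R)): cur=R back=2 fwd=0
After 7 (back): cur=T back=1 fwd=1
After 8 (forward): cur=R back=2 fwd=0

Answer: back: HOME,T
current: R
forward: (empty)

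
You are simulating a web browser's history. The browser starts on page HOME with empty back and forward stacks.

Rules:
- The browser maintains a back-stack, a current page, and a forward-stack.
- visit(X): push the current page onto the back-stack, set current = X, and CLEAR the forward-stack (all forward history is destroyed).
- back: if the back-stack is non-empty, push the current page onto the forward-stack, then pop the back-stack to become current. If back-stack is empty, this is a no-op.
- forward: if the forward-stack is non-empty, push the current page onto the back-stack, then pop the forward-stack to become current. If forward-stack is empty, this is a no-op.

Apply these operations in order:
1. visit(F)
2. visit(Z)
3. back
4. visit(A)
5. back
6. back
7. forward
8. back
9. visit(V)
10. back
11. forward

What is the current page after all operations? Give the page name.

Answer: V

Derivation:
After 1 (visit(F)): cur=F back=1 fwd=0
After 2 (visit(Z)): cur=Z back=2 fwd=0
After 3 (back): cur=F back=1 fwd=1
After 4 (visit(A)): cur=A back=2 fwd=0
After 5 (back): cur=F back=1 fwd=1
After 6 (back): cur=HOME back=0 fwd=2
After 7 (forward): cur=F back=1 fwd=1
After 8 (back): cur=HOME back=0 fwd=2
After 9 (visit(V)): cur=V back=1 fwd=0
After 10 (back): cur=HOME back=0 fwd=1
After 11 (forward): cur=V back=1 fwd=0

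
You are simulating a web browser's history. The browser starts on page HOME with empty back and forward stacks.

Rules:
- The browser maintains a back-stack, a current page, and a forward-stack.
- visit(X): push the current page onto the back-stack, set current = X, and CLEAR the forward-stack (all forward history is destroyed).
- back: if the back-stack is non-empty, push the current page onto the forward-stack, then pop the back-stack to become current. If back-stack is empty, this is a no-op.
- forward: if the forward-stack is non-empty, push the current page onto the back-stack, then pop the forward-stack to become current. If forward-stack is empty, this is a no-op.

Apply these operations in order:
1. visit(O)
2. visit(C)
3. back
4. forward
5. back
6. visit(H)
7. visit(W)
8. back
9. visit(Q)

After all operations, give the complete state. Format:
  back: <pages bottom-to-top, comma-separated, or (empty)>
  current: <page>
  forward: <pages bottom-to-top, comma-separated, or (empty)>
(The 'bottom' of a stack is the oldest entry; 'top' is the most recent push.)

Answer: back: HOME,O,H
current: Q
forward: (empty)

Derivation:
After 1 (visit(O)): cur=O back=1 fwd=0
After 2 (visit(C)): cur=C back=2 fwd=0
After 3 (back): cur=O back=1 fwd=1
After 4 (forward): cur=C back=2 fwd=0
After 5 (back): cur=O back=1 fwd=1
After 6 (visit(H)): cur=H back=2 fwd=0
After 7 (visit(W)): cur=W back=3 fwd=0
After 8 (back): cur=H back=2 fwd=1
After 9 (visit(Q)): cur=Q back=3 fwd=0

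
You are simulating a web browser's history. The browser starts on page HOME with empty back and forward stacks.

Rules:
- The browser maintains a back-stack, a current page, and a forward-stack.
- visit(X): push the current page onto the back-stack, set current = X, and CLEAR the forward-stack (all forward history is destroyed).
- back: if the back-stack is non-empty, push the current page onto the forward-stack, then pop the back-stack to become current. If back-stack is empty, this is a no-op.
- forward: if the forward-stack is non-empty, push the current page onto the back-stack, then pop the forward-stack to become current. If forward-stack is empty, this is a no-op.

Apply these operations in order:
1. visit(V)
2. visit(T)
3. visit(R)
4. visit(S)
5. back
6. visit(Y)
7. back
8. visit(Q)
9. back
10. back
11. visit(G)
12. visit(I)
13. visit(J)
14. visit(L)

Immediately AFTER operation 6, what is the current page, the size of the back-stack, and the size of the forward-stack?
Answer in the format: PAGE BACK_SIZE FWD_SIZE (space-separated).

After 1 (visit(V)): cur=V back=1 fwd=0
After 2 (visit(T)): cur=T back=2 fwd=0
After 3 (visit(R)): cur=R back=3 fwd=0
After 4 (visit(S)): cur=S back=4 fwd=0
After 5 (back): cur=R back=3 fwd=1
After 6 (visit(Y)): cur=Y back=4 fwd=0

Y 4 0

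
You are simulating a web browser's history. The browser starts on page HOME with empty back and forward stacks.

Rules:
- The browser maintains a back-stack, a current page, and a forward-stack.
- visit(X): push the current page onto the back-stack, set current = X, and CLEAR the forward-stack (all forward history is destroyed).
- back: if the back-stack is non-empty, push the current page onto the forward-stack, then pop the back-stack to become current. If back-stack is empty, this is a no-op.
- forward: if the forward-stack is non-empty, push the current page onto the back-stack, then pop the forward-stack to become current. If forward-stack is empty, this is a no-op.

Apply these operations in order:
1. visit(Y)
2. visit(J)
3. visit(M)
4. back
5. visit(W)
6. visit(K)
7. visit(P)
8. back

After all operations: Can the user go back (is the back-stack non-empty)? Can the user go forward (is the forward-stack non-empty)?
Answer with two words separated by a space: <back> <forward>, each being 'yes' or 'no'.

Answer: yes yes

Derivation:
After 1 (visit(Y)): cur=Y back=1 fwd=0
After 2 (visit(J)): cur=J back=2 fwd=0
After 3 (visit(M)): cur=M back=3 fwd=0
After 4 (back): cur=J back=2 fwd=1
After 5 (visit(W)): cur=W back=3 fwd=0
After 6 (visit(K)): cur=K back=4 fwd=0
After 7 (visit(P)): cur=P back=5 fwd=0
After 8 (back): cur=K back=4 fwd=1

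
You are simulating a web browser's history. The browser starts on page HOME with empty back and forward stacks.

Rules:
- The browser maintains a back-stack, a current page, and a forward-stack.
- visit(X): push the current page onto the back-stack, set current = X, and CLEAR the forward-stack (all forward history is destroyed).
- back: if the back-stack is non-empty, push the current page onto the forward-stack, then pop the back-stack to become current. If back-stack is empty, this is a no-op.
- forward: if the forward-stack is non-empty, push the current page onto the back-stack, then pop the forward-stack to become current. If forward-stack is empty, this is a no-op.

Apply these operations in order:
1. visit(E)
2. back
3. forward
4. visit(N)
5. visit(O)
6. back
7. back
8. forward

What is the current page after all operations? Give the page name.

After 1 (visit(E)): cur=E back=1 fwd=0
After 2 (back): cur=HOME back=0 fwd=1
After 3 (forward): cur=E back=1 fwd=0
After 4 (visit(N)): cur=N back=2 fwd=0
After 5 (visit(O)): cur=O back=3 fwd=0
After 6 (back): cur=N back=2 fwd=1
After 7 (back): cur=E back=1 fwd=2
After 8 (forward): cur=N back=2 fwd=1

Answer: N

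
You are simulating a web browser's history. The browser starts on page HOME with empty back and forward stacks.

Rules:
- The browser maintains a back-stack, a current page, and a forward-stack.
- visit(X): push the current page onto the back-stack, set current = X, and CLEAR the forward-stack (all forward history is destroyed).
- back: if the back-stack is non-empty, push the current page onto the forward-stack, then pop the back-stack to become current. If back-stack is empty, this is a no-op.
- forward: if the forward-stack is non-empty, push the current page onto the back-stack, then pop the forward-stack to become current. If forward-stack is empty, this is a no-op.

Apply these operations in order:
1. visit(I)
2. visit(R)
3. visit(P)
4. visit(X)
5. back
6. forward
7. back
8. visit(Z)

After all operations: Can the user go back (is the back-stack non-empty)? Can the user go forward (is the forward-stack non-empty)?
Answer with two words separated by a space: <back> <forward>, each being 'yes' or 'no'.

Answer: yes no

Derivation:
After 1 (visit(I)): cur=I back=1 fwd=0
After 2 (visit(R)): cur=R back=2 fwd=0
After 3 (visit(P)): cur=P back=3 fwd=0
After 4 (visit(X)): cur=X back=4 fwd=0
After 5 (back): cur=P back=3 fwd=1
After 6 (forward): cur=X back=4 fwd=0
After 7 (back): cur=P back=3 fwd=1
After 8 (visit(Z)): cur=Z back=4 fwd=0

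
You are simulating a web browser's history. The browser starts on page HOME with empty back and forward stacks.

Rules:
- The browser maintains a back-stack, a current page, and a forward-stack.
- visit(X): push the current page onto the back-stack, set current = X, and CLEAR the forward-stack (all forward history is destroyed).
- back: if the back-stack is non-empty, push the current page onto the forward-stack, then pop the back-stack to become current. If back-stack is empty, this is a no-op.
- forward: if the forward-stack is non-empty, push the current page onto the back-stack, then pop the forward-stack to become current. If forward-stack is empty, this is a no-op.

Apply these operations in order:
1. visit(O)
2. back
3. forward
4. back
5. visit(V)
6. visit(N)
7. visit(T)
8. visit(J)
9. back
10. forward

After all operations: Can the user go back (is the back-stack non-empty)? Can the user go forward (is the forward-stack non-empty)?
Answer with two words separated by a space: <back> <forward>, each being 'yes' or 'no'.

Answer: yes no

Derivation:
After 1 (visit(O)): cur=O back=1 fwd=0
After 2 (back): cur=HOME back=0 fwd=1
After 3 (forward): cur=O back=1 fwd=0
After 4 (back): cur=HOME back=0 fwd=1
After 5 (visit(V)): cur=V back=1 fwd=0
After 6 (visit(N)): cur=N back=2 fwd=0
After 7 (visit(T)): cur=T back=3 fwd=0
After 8 (visit(J)): cur=J back=4 fwd=0
After 9 (back): cur=T back=3 fwd=1
After 10 (forward): cur=J back=4 fwd=0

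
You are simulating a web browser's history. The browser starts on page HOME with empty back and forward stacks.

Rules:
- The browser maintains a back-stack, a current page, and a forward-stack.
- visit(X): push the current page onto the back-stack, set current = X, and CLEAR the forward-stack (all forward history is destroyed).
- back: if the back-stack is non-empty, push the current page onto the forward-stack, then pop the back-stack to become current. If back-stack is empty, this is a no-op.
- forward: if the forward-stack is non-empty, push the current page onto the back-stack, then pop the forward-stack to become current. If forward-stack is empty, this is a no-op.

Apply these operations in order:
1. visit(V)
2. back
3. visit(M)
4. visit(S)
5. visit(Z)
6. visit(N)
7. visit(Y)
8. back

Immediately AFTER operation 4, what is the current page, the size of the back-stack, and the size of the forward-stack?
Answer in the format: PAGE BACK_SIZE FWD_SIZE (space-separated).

After 1 (visit(V)): cur=V back=1 fwd=0
After 2 (back): cur=HOME back=0 fwd=1
After 3 (visit(M)): cur=M back=1 fwd=0
After 4 (visit(S)): cur=S back=2 fwd=0

S 2 0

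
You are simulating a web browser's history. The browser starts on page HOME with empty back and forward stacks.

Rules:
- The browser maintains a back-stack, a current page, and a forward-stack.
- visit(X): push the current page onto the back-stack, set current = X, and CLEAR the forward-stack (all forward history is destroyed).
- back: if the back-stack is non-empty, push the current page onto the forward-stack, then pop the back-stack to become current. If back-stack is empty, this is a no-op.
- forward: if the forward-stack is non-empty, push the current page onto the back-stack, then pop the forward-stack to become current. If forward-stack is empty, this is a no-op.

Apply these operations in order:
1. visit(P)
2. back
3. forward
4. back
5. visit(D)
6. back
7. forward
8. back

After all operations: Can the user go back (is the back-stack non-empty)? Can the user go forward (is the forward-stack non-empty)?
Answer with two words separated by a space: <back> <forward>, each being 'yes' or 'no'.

Answer: no yes

Derivation:
After 1 (visit(P)): cur=P back=1 fwd=0
After 2 (back): cur=HOME back=0 fwd=1
After 3 (forward): cur=P back=1 fwd=0
After 4 (back): cur=HOME back=0 fwd=1
After 5 (visit(D)): cur=D back=1 fwd=0
After 6 (back): cur=HOME back=0 fwd=1
After 7 (forward): cur=D back=1 fwd=0
After 8 (back): cur=HOME back=0 fwd=1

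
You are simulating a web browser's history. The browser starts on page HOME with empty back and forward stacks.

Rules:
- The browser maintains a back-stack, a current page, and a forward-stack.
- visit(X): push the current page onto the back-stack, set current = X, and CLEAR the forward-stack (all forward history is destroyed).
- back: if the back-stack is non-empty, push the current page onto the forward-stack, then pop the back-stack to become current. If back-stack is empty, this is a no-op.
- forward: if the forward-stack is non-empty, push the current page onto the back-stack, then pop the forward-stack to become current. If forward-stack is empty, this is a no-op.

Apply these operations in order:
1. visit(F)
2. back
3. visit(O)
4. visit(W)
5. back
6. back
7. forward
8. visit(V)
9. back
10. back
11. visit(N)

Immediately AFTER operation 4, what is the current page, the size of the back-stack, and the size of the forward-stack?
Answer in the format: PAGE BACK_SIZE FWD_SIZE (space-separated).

After 1 (visit(F)): cur=F back=1 fwd=0
After 2 (back): cur=HOME back=0 fwd=1
After 3 (visit(O)): cur=O back=1 fwd=0
After 4 (visit(W)): cur=W back=2 fwd=0

W 2 0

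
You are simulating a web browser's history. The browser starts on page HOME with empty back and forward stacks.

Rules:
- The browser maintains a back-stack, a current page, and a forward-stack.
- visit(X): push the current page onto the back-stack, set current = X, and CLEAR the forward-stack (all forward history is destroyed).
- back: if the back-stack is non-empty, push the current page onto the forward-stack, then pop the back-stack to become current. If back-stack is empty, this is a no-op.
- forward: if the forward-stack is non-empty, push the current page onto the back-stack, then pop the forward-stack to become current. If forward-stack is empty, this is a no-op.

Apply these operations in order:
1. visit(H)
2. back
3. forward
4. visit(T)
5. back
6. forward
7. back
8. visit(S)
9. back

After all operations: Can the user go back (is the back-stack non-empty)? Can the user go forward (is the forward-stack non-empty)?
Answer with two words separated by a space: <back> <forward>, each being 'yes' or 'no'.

Answer: yes yes

Derivation:
After 1 (visit(H)): cur=H back=1 fwd=0
After 2 (back): cur=HOME back=0 fwd=1
After 3 (forward): cur=H back=1 fwd=0
After 4 (visit(T)): cur=T back=2 fwd=0
After 5 (back): cur=H back=1 fwd=1
After 6 (forward): cur=T back=2 fwd=0
After 7 (back): cur=H back=1 fwd=1
After 8 (visit(S)): cur=S back=2 fwd=0
After 9 (back): cur=H back=1 fwd=1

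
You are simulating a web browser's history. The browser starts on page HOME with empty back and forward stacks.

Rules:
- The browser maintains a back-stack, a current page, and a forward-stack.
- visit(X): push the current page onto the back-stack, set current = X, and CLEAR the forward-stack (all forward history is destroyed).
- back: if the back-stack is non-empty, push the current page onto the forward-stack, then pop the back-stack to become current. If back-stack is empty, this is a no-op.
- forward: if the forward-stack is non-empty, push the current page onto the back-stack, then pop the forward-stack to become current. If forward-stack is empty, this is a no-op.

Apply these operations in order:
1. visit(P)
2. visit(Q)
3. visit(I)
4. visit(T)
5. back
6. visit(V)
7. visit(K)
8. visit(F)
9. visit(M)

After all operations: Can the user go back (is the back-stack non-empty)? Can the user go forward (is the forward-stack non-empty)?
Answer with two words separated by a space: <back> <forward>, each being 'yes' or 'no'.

Answer: yes no

Derivation:
After 1 (visit(P)): cur=P back=1 fwd=0
After 2 (visit(Q)): cur=Q back=2 fwd=0
After 3 (visit(I)): cur=I back=3 fwd=0
After 4 (visit(T)): cur=T back=4 fwd=0
After 5 (back): cur=I back=3 fwd=1
After 6 (visit(V)): cur=V back=4 fwd=0
After 7 (visit(K)): cur=K back=5 fwd=0
After 8 (visit(F)): cur=F back=6 fwd=0
After 9 (visit(M)): cur=M back=7 fwd=0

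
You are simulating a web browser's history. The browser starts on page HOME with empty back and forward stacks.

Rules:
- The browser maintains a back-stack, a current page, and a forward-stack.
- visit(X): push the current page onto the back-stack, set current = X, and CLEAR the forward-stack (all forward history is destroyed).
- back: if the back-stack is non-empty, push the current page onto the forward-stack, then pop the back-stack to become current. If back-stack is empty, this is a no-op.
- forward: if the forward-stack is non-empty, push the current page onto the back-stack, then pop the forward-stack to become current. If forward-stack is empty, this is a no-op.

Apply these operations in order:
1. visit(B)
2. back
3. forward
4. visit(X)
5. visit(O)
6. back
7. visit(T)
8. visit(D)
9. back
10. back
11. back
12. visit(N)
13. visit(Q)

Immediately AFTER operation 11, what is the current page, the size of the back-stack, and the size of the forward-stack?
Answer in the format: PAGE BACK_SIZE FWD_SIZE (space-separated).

After 1 (visit(B)): cur=B back=1 fwd=0
After 2 (back): cur=HOME back=0 fwd=1
After 3 (forward): cur=B back=1 fwd=0
After 4 (visit(X)): cur=X back=2 fwd=0
After 5 (visit(O)): cur=O back=3 fwd=0
After 6 (back): cur=X back=2 fwd=1
After 7 (visit(T)): cur=T back=3 fwd=0
After 8 (visit(D)): cur=D back=4 fwd=0
After 9 (back): cur=T back=3 fwd=1
After 10 (back): cur=X back=2 fwd=2
After 11 (back): cur=B back=1 fwd=3

B 1 3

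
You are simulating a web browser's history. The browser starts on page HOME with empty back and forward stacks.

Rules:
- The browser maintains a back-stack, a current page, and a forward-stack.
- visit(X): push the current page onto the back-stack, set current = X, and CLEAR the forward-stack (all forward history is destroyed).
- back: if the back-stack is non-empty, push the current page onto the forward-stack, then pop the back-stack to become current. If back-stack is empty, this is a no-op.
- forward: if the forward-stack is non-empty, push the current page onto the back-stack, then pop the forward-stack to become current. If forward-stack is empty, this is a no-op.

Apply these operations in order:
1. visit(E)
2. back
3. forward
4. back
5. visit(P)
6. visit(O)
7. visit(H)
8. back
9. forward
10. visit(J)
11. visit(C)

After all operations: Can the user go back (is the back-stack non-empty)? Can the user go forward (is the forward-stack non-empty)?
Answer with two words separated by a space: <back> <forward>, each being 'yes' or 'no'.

Answer: yes no

Derivation:
After 1 (visit(E)): cur=E back=1 fwd=0
After 2 (back): cur=HOME back=0 fwd=1
After 3 (forward): cur=E back=1 fwd=0
After 4 (back): cur=HOME back=0 fwd=1
After 5 (visit(P)): cur=P back=1 fwd=0
After 6 (visit(O)): cur=O back=2 fwd=0
After 7 (visit(H)): cur=H back=3 fwd=0
After 8 (back): cur=O back=2 fwd=1
After 9 (forward): cur=H back=3 fwd=0
After 10 (visit(J)): cur=J back=4 fwd=0
After 11 (visit(C)): cur=C back=5 fwd=0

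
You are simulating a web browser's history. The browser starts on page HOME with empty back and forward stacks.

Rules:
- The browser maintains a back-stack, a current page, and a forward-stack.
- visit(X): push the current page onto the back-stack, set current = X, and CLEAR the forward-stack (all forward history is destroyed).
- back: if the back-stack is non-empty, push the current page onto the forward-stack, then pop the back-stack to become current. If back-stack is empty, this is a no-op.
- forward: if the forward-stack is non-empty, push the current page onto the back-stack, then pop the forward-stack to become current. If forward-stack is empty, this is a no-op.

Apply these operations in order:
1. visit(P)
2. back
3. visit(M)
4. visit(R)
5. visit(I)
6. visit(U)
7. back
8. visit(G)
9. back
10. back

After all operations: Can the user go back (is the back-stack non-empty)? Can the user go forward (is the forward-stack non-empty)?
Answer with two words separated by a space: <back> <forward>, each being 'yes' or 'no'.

After 1 (visit(P)): cur=P back=1 fwd=0
After 2 (back): cur=HOME back=0 fwd=1
After 3 (visit(M)): cur=M back=1 fwd=0
After 4 (visit(R)): cur=R back=2 fwd=0
After 5 (visit(I)): cur=I back=3 fwd=0
After 6 (visit(U)): cur=U back=4 fwd=0
After 7 (back): cur=I back=3 fwd=1
After 8 (visit(G)): cur=G back=4 fwd=0
After 9 (back): cur=I back=3 fwd=1
After 10 (back): cur=R back=2 fwd=2

Answer: yes yes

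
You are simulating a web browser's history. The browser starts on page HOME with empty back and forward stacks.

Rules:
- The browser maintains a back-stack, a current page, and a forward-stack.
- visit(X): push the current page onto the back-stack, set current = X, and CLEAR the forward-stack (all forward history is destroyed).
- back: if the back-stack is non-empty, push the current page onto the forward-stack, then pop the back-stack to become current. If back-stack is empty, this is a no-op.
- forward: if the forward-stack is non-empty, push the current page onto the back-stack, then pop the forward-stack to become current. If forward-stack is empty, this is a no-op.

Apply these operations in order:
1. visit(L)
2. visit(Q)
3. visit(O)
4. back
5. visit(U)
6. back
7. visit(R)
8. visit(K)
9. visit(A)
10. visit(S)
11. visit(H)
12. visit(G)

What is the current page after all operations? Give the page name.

After 1 (visit(L)): cur=L back=1 fwd=0
After 2 (visit(Q)): cur=Q back=2 fwd=0
After 3 (visit(O)): cur=O back=3 fwd=0
After 4 (back): cur=Q back=2 fwd=1
After 5 (visit(U)): cur=U back=3 fwd=0
After 6 (back): cur=Q back=2 fwd=1
After 7 (visit(R)): cur=R back=3 fwd=0
After 8 (visit(K)): cur=K back=4 fwd=0
After 9 (visit(A)): cur=A back=5 fwd=0
After 10 (visit(S)): cur=S back=6 fwd=0
After 11 (visit(H)): cur=H back=7 fwd=0
After 12 (visit(G)): cur=G back=8 fwd=0

Answer: G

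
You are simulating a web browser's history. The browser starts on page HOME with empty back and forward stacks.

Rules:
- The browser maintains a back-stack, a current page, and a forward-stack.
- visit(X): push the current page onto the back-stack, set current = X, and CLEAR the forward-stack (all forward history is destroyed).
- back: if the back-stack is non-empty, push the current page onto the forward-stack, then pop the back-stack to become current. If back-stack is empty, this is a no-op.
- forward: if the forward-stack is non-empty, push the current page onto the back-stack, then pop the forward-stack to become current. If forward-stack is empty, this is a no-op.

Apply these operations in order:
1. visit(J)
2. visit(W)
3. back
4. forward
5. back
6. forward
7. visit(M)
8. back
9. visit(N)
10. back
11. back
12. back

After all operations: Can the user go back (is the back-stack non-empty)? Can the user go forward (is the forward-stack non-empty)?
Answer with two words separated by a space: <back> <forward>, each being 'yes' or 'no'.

After 1 (visit(J)): cur=J back=1 fwd=0
After 2 (visit(W)): cur=W back=2 fwd=0
After 3 (back): cur=J back=1 fwd=1
After 4 (forward): cur=W back=2 fwd=0
After 5 (back): cur=J back=1 fwd=1
After 6 (forward): cur=W back=2 fwd=0
After 7 (visit(M)): cur=M back=3 fwd=0
After 8 (back): cur=W back=2 fwd=1
After 9 (visit(N)): cur=N back=3 fwd=0
After 10 (back): cur=W back=2 fwd=1
After 11 (back): cur=J back=1 fwd=2
After 12 (back): cur=HOME back=0 fwd=3

Answer: no yes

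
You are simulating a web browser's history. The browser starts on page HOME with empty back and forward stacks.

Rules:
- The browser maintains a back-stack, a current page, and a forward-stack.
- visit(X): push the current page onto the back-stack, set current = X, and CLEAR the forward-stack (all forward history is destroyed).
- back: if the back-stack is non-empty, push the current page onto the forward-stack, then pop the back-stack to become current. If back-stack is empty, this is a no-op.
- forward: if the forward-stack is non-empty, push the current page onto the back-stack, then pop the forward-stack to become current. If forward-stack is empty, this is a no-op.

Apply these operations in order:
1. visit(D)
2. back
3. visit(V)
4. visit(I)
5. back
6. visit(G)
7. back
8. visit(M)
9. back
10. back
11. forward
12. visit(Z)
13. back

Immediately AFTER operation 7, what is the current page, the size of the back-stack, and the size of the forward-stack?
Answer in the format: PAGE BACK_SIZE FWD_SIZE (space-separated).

After 1 (visit(D)): cur=D back=1 fwd=0
After 2 (back): cur=HOME back=0 fwd=1
After 3 (visit(V)): cur=V back=1 fwd=0
After 4 (visit(I)): cur=I back=2 fwd=0
After 5 (back): cur=V back=1 fwd=1
After 6 (visit(G)): cur=G back=2 fwd=0
After 7 (back): cur=V back=1 fwd=1

V 1 1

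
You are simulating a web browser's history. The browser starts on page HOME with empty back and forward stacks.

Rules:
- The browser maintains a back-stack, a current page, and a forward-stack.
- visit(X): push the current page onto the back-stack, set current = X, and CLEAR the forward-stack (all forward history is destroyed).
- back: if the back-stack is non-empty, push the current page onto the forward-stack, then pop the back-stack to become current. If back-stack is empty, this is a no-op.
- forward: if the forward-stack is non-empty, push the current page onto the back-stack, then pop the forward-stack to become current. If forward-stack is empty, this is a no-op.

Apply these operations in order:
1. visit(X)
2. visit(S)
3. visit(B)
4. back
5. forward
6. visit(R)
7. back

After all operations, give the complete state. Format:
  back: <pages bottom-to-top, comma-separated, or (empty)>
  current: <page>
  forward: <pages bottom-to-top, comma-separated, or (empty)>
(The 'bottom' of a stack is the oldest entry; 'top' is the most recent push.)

Answer: back: HOME,X,S
current: B
forward: R

Derivation:
After 1 (visit(X)): cur=X back=1 fwd=0
After 2 (visit(S)): cur=S back=2 fwd=0
After 3 (visit(B)): cur=B back=3 fwd=0
After 4 (back): cur=S back=2 fwd=1
After 5 (forward): cur=B back=3 fwd=0
After 6 (visit(R)): cur=R back=4 fwd=0
After 7 (back): cur=B back=3 fwd=1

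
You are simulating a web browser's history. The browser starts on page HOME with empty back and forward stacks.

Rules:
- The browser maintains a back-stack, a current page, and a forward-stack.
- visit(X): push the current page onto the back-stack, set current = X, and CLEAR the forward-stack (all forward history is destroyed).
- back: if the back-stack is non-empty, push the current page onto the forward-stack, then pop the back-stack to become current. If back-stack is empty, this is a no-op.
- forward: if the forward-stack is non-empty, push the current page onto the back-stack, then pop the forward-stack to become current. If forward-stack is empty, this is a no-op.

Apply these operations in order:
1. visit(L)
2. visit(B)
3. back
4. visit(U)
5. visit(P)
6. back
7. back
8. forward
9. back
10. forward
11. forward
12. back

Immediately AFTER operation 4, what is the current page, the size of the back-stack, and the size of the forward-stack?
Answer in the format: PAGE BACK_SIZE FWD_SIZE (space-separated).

After 1 (visit(L)): cur=L back=1 fwd=0
After 2 (visit(B)): cur=B back=2 fwd=0
After 3 (back): cur=L back=1 fwd=1
After 4 (visit(U)): cur=U back=2 fwd=0

U 2 0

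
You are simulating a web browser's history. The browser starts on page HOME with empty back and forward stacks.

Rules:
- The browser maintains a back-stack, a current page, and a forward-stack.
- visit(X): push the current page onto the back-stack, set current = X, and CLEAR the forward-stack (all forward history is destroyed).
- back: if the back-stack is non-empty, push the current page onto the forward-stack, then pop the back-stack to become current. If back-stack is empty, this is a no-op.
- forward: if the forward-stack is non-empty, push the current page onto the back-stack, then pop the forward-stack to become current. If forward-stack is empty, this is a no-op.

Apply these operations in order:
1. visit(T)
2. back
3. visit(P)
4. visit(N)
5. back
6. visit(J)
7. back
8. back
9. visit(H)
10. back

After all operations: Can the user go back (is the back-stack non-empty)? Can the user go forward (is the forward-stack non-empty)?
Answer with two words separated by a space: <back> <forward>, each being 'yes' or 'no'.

After 1 (visit(T)): cur=T back=1 fwd=0
After 2 (back): cur=HOME back=0 fwd=1
After 3 (visit(P)): cur=P back=1 fwd=0
After 4 (visit(N)): cur=N back=2 fwd=0
After 5 (back): cur=P back=1 fwd=1
After 6 (visit(J)): cur=J back=2 fwd=0
After 7 (back): cur=P back=1 fwd=1
After 8 (back): cur=HOME back=0 fwd=2
After 9 (visit(H)): cur=H back=1 fwd=0
After 10 (back): cur=HOME back=0 fwd=1

Answer: no yes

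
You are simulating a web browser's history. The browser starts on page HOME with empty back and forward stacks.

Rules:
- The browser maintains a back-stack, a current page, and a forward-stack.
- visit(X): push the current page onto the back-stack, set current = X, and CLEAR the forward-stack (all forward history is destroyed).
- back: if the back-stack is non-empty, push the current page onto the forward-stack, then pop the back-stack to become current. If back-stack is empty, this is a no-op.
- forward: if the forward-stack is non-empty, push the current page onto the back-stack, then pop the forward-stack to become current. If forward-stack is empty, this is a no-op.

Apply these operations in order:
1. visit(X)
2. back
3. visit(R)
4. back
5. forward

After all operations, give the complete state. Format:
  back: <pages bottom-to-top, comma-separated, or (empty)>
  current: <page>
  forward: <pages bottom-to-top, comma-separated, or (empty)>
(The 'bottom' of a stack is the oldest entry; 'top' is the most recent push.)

Answer: back: HOME
current: R
forward: (empty)

Derivation:
After 1 (visit(X)): cur=X back=1 fwd=0
After 2 (back): cur=HOME back=0 fwd=1
After 3 (visit(R)): cur=R back=1 fwd=0
After 4 (back): cur=HOME back=0 fwd=1
After 5 (forward): cur=R back=1 fwd=0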